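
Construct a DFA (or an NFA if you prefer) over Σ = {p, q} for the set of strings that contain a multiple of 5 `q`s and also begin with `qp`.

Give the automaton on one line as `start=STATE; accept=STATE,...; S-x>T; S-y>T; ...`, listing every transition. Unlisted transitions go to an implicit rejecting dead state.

start=S0; accept=S7; S0-p>S1; S0-q>S2; S1-p>S1; S1-q>S1; S2-p>S3; S2-q>S1; S3-p>S3; S3-q>S4; S4-p>S4; S4-q>S5; S5-p>S5; S5-q>S6; S6-p>S6; S6-q>S7; S7-p>S7; S7-q>S3

Handle the two conditions separately and then intersect. The first has 5 states tracking the count of `q`s modulo 5; the second has 4 states tracking whether the input so far still matches the prefix `qp`. A product state is a pair (one from each), accepting exactly when both do. Equivalent product states are then merged.
8 states suffice.
        p   q  
>  S0   S1  S2 
   S1   S1  S1 
   S2   S3  S1 
   S3   S3  S4 
   S4   S4  S5 
   S5   S5  S6 
   S6   S6  S7 
 * S7   S7  S3 
(> = start, * = accepting)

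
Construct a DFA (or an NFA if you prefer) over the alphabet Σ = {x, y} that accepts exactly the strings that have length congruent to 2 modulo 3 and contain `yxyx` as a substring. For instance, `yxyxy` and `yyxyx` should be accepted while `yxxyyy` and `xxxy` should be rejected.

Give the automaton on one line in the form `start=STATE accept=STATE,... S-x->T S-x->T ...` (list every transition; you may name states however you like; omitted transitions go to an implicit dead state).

start=s0 accept=s13 s0-x->s1 s0-y->s2 s1-x->s3 s1-y->s4 s2-x->s5 s2-y->s4 s3-x->s0 s3-y->s6 s4-x->s7 s4-y->s6 s5-x->s0 s5-y->s8 s6-x->s9 s6-y->s2 s7-x->s1 s7-y->s10 s8-x->s11 s8-y->s2 s9-x->s3 s9-y->s12 s10-x->s13 s10-y->s4 s11-x->s13 s11-y->s13 s12-x->s14 s12-y->s6 s13-x->s14 s13-y->s14 s14-x->s11 s14-y->s11

Handle the two conditions separately and then intersect. The first has 3 states tracking the input length modulo 3; the second has 5 states tracking whether and how much of `yxyx` has been seen. A product state is a pair (one from each), accepting exactly when both do.
A 15-state machine:
          x    y  
>  s0     s1   s2 
   s1     s3   s4 
   s2     s5   s4 
   s3     s0   s6 
   s4     s7   s6 
   s5     s0   s8 
   s6     s9   s2 
   s7     s1  s10 
   s8    s11   s2 
   s9     s3  s12 
   s10   s13   s4 
   s11   s13  s13 
   s12   s14   s6 
 * s13   s14  s14 
   s14   s11  s11 
(> = start, * = accepting)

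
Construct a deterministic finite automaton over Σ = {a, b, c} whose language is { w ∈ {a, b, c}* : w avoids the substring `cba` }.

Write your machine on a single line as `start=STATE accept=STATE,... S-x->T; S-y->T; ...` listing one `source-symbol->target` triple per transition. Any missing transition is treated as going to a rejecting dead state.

start=q0; accept=q0,q1,q2; q0-a->q0; q0-b->q0; q0-c->q1; q1-a->q0; q1-b->q2; q1-c->q1; q2-a->q3; q2-b->q0; q2-c->q1; q3-a->q3; q3-b->q3; q3-c->q3

Track partial matches of the forbidden pattern `cba`. State q3 is a dead state reached once `cba` has occurred; every other state accepts. q0 means no part of `cba` is currently matched.
4 states suffice.
        a   b   c  
>* q0   q0  q0  q1 
 * q1   q0  q2  q1 
 * q2   q3  q0  q1 
   q3   q3  q3  q3 
(> = start, * = accepting)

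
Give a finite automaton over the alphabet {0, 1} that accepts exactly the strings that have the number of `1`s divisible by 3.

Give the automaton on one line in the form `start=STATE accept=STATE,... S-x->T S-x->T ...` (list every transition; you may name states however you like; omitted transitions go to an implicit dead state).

start=s0 accept=s0 s0-0->s0 s0-1->s1 s1-0->s1 s1-1->s2 s2-0->s2 s2-1->s0

The only thing that matters is how many `1`s have appeared, reduced mod 3. Use one state per residue: s0 for 0, …, s2 for 2. Reading `1` moves to the next residue; anything else stays put. s0 is accepting.
With 3 states:
        0   1  
>* s0   s0  s1 
   s1   s1  s2 
   s2   s2  s0 
(> = start, * = accepting)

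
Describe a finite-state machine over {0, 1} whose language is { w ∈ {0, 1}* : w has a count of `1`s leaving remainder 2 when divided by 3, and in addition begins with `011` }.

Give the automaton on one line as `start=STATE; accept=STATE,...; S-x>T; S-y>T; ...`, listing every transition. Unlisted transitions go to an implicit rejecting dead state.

Run two small machines in parallel and take their product. One (3 states) tracks the count of `1`s modulo 3; the other (5 states) tracks whether the input so far still matches the prefix `011`. Each combined state is a pair, one component from each; accept when both components accept.
9 states suffice.
        0   1  
>  s0   s1  s2 
   s1   s3  s4 
   s2   s2  s5 
   s3   s3  s2 
   s4   s2  s6 
   s5   s5  s3 
 * s6   s6  s7 
   s7   s7  s8 
   s8   s8  s6 
(> = start, * = accepting)

start=s0; accept=s6; s0-0>s1; s0-1>s2; s1-0>s3; s1-1>s4; s2-0>s2; s2-1>s5; s3-0>s3; s3-1>s2; s4-0>s2; s4-1>s6; s5-0>s5; s5-1>s3; s6-0>s6; s6-1>s7; s7-0>s7; s7-1>s8; s8-0>s8; s8-1>s6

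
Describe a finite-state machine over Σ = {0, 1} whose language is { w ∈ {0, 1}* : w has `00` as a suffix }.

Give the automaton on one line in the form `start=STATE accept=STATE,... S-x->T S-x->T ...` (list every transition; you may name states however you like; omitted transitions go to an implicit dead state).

Let each state record the length of the longest suffix of the input read so far that is also a prefix of `00`. q1 means the last symbol is `0`; q2 means the last 2 symbols are `00`. Accept only at q2, where the string currently ends in `00`.
        0   1  
>  q0   q1  q0 
   q1   q2  q0 
 * q2   q2  q0 
(> = start, * = accepting)

start=q0 accept=q2 q0-0->q1 q0-1->q0 q1-0->q2 q1-1->q0 q2-0->q2 q2-1->q0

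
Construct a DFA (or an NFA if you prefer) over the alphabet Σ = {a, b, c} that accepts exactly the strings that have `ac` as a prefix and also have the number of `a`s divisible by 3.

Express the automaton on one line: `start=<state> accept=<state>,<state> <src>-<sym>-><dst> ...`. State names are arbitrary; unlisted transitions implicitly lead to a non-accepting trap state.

start=q0 accept=q5 q0-a->q1 q0-b->q2 q0-c->q2 q1-a->q2 q1-b->q2 q1-c->q3 q2-a->q2 q2-b->q2 q2-c->q2 q3-a->q4 q3-b->q3 q3-c->q3 q4-a->q5 q4-b->q4 q4-c->q4 q5-a->q3 q5-b->q5 q5-c->q5

Handle the two conditions separately and then intersect. One (4 states) tracks whether the input so far still matches the prefix `ac`; the other (3 states) tracks the count of `a`s modulo 3. Each combined state is a pair, one component from each; accept when both components accept. Minimizing collapses redundant product states.
        a   b   c  
>  q0   q1  q2  q2 
   q1   q2  q2  q3 
   q2   q2  q2  q2 
   q3   q4  q3  q3 
   q4   q5  q4  q4 
 * q5   q3  q5  q5 
(> = start, * = accepting)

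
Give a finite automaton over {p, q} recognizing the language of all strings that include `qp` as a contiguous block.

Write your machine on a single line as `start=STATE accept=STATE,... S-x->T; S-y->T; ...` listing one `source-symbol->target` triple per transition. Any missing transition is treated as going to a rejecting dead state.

Track how much of `qp` has been matched so far: state S0 is no progress, S2 is the absorbing accept state reached once `qp` has occurred. Intermediate states record partial matches; on a mismatch, fall back to the longest reusable overlap.
3 states suffice.
        p   q  
>  S0   S0  S1 
   S1   S2  S1 
 * S2   S2  S2 
(> = start, * = accepting)

start=S0; accept=S2; S0-p->S0; S0-q->S1; S1-p->S2; S1-q->S1; S2-p->S2; S2-q->S2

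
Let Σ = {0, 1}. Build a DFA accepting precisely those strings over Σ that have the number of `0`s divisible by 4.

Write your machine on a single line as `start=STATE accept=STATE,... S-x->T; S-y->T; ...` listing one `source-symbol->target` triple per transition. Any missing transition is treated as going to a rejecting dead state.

Keep the running count of `0`s modulo 4: each `0` advances along the cycle s0 → s1 → s2 → s3 → s0 while other symbols loop. Accept at s0.
        0   1  
>* s0   s1  s0 
   s1   s2  s1 
   s2   s3  s2 
   s3   s0  s3 
(> = start, * = accepting)

start=s0; accept=s0; s0-0->s1; s0-1->s0; s1-0->s2; s1-1->s1; s2-0->s3; s2-1->s2; s3-0->s0; s3-1->s3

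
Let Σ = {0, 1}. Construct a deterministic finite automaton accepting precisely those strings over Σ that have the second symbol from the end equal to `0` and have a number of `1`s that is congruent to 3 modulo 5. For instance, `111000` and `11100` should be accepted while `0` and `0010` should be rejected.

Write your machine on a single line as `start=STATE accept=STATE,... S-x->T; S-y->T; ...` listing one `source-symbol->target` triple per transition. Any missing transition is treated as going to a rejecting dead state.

Handle the two conditions separately and then intersect. One (7 states) tracks the last 2 symbols read; the other (5 states) tracks the count of `1`s modulo 5. Each combined state is a pair, one component from each; accept when both components accept. After merging equivalent states the machine shrinks.
        0   1  
>  q0   q0  q1 
   q1   q1  q2 
   q2   q3  q4 
   q3   q3  q5 
   q4   q6  q7 
 * q5   q6  q7 
   q6   q8  q7 
   q7   q7  q0 
 * q8   q8  q7 
(> = start, * = accepting)

start=q0; accept=q5,q8; q0-0->q0; q0-1->q1; q1-0->q1; q1-1->q2; q2-0->q3; q2-1->q4; q3-0->q3; q3-1->q5; q4-0->q6; q4-1->q7; q5-0->q6; q5-1->q7; q6-0->q8; q6-1->q7; q7-0->q7; q7-1->q0; q8-0->q8; q8-1->q7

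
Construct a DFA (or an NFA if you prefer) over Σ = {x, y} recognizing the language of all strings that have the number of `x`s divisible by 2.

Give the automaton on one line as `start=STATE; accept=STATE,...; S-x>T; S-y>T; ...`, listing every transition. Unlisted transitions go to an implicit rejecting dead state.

start=s0; accept=s0; s0-x>s1; s0-y>s0; s1-x>s0; s1-y>s1

Keep the running count of `x`s modulo 2: each `x` advances along the cycle s0 → s1 → s0 while other symbols loop. Accept at s0.
2 states suffice.
        x   y  
>* s0   s1  s0 
   s1   s0  s1 
(> = start, * = accepting)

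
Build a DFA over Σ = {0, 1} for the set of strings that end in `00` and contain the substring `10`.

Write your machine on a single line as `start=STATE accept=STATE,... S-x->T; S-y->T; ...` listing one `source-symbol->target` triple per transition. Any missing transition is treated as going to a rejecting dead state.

start=s0; accept=s3; s0-0->s0; s0-1->s1; s1-0->s2; s1-1->s1; s2-0->s3; s2-1->s1; s3-0->s3; s3-1->s1

Run two small machines in parallel and take their product. One (3 states) tracks how much of the suffix `00` has currently been matched; the other (3 states) tracks whether and how much of `10` has been seen. Each combined state is a pair, one component from each; accept when both components accept. Minimizing collapses redundant product states.
        0   1  
>  s0   s0  s1 
   s1   s2  s1 
   s2   s3  s1 
 * s3   s3  s1 
(> = start, * = accepting)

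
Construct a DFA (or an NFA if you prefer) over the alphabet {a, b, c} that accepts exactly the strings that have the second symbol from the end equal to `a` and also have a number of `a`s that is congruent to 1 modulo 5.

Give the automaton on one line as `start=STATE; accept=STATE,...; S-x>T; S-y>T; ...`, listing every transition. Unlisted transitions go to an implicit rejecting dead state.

Run two small machines in parallel and take their product. One (13 states) tracks the last 2 symbols read; the other (5 states) tracks the count of `a`s modulo 5. Each combined state is a pair, one component from each; accept when both components accept. Equivalent product states are then merged.
        a   b   c  
>  S0   S1  S0  S0 
   S1   S2  S3  S3 
   S2   S4  S2  S2 
 * S3   S2  S5  S5 
   S4   S6  S4  S4 
   S5   S2  S5  S5 
   S6   S7  S6  S6 
   S7   S8  S0  S0 
 * S8   S2  S3  S3 
(> = start, * = accepting)

start=S0; accept=S3,S8; S0-a>S1; S0-b>S0; S0-c>S0; S1-a>S2; S1-b>S3; S1-c>S3; S2-a>S4; S2-b>S2; S2-c>S2; S3-a>S2; S3-b>S5; S3-c>S5; S4-a>S6; S4-b>S4; S4-c>S4; S5-a>S2; S5-b>S5; S5-c>S5; S6-a>S7; S6-b>S6; S6-c>S6; S7-a>S8; S7-b>S0; S7-c>S0; S8-a>S2; S8-b>S3; S8-c>S3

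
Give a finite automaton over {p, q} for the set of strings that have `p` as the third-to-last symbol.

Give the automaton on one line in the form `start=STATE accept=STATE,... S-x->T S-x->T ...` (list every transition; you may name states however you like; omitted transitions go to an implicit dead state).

start=A accept=H,I,J,K A-p->B A-q->C B-p->D B-q->E C-p->F C-q->G D-p->H D-q->I E-p->J E-q->K F-p->L F-q->M G-p->N G-q->O H-p->H H-q->I I-p->J I-q->K J-p->L J-q->M K-p->N K-q->O L-p->H L-q->I M-p->J M-q->K N-p->L N-q->M O-p->N O-q->O

A DFA must remember the last 3 symbols (since which symbol is third-to-last isn't known until the input ends). Use one state per possible window of the last ≤3 symbols; accept from those whose window starts with `p`.
With 15 states:
       p  q 
>  A   B  C 
   B   D  E 
   C   F  G 
   D   H  I 
   E   J  K 
   F   L  M 
   G   N  O 
 * H   H  I 
 * I   J  K 
 * J   L  M 
 * K   N  O 
   L   H  I 
   M   J  K 
   N   L  M 
   O   N  O 
(> = start, * = accepting)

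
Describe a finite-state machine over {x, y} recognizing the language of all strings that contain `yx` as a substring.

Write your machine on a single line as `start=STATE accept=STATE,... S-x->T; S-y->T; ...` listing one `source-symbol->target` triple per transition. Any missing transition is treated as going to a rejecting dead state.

start=q0; accept=q2; q0-x->q0; q0-y->q1; q1-x->q2; q1-y->q1; q2-x->q2; q2-y->q2

Track how much of `yx` has been matched so far: state q0 is no progress, q2 is the absorbing accept state reached once `yx` has occurred. Intermediate states record partial matches; on a mismatch, fall back to the longest reusable overlap.
3 states suffice.
        x   y  
>  q0   q0  q1 
   q1   q2  q1 
 * q2   q2  q2 
(> = start, * = accepting)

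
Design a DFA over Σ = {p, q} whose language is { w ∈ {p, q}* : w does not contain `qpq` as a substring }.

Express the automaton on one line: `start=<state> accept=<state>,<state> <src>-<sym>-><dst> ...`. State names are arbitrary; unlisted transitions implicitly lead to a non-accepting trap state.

This is the complement of 'contains `qpq`'. Use the same substring-matching states — s0 through s3 holding how much of `qpq` has just been matched — but flip the accepting set: everything except the trap s3 accepts.
4 states suffice.
        p   q  
>* s0   s0  s1 
 * s1   s2  s1 
 * s2   s0  s3 
   s3   s3  s3 
(> = start, * = accepting)

start=s0 accept=s0,s1,s2 s0-p->s0 s0-q->s1 s1-p->s2 s1-q->s1 s2-p->s0 s2-q->s3 s3-p->s3 s3-q->s3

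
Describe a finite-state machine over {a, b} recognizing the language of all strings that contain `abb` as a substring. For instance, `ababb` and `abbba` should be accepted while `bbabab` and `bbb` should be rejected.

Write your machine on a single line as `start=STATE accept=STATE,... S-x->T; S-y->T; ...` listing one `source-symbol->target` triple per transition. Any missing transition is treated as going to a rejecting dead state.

Track how much of `abb` has been matched so far: state q0 is no progress, q3 is the absorbing accept state reached once `abb` has occurred. Intermediate states record partial matches; on a mismatch, fall back to the longest reusable overlap.
4 states suffice.
        a   b  
>  q0   q1  q0 
   q1   q1  q2 
   q2   q1  q3 
 * q3   q3  q3 
(> = start, * = accepting)

start=q0; accept=q3; q0-a->q1; q0-b->q0; q1-a->q1; q1-b->q2; q2-a->q1; q2-b->q3; q3-a->q3; q3-b->q3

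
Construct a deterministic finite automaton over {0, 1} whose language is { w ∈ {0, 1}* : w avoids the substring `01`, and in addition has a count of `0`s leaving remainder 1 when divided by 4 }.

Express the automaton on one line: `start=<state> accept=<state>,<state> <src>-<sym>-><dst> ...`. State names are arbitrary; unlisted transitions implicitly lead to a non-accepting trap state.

start=s0 accept=s1 s0-0->s1 s0-1->s0 s1-0->s2 s1-1->s3 s2-0->s4 s2-1->s3 s3-0->s3 s3-1->s3 s4-0->s5 s4-1->s3 s5-0->s1 s5-1->s3

Handle the two conditions separately and then intersect. One (3 states) tracks partial matches of the forbidden pattern `01`; the other (4 states) tracks the count of `0`s modulo 4. Each combined state is a pair, one component from each; accept when both components accept. Minimizing collapses redundant product states.
        0   1  
>  s0   s1  s0 
 * s1   s2  s3 
   s2   s4  s3 
   s3   s3  s3 
   s4   s5  s3 
   s5   s1  s3 
(> = start, * = accepting)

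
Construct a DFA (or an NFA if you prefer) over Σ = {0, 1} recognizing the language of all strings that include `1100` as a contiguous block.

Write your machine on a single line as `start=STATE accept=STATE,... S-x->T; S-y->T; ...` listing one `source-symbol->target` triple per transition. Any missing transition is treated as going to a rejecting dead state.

Track how much of `1100` has been matched so far: state S0 is no progress, S4 is the absorbing accept state reached once `1100` has occurred. Intermediate states record partial matches; on a mismatch, fall back to the longest reusable overlap.
        0   1  
>  S0   S0  S1 
   S1   S0  S2 
   S2   S3  S2 
   S3   S4  S1 
 * S4   S4  S4 
(> = start, * = accepting)

start=S0; accept=S4; S0-0->S0; S0-1->S1; S1-0->S0; S1-1->S2; S2-0->S3; S2-1->S2; S3-0->S4; S3-1->S1; S4-0->S4; S4-1->S4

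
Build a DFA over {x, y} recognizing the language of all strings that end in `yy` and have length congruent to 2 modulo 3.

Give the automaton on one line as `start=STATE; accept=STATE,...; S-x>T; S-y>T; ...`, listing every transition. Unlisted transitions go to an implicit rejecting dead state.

Build one automaton per condition and run them in lockstep. The first has 3 states tracking how much of the suffix `yy` has currently been matched; the second has 3 states tracking the input length modulo 3. A product state is a pair (one from each), accepting exactly when both do.
       x  y 
>  A   B  C 
   B   D  E 
   C   D  F 
   D   A  G 
   E   A  H 
 * F   A  H 
   G   B  I 
   H   B  I 
   I   D  F 
(> = start, * = accepting)

start=A; accept=F; A-x>B; A-y>C; B-x>D; B-y>E; C-x>D; C-y>F; D-x>A; D-y>G; E-x>A; E-y>H; F-x>A; F-y>H; G-x>B; G-y>I; H-x>B; H-y>I; I-x>D; I-y>F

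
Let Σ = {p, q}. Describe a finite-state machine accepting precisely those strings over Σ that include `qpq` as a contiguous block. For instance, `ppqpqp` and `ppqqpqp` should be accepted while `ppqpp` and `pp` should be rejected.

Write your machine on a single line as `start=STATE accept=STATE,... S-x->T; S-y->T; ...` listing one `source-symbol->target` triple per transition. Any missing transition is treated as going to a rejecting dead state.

States s0..s2 record the length of the longest prefix of `qpq` that matches the current input suffix. Reaching s3 means `qpq` has been seen, and we stay there forever. Accept from s3.
4 states suffice.
        p   q  
>  s0   s0  s1 
   s1   s2  s1 
   s2   s0  s3 
 * s3   s3  s3 
(> = start, * = accepting)

start=s0; accept=s3; s0-p->s0; s0-q->s1; s1-p->s2; s1-q->s1; s2-p->s0; s2-q->s3; s3-p->s3; s3-q->s3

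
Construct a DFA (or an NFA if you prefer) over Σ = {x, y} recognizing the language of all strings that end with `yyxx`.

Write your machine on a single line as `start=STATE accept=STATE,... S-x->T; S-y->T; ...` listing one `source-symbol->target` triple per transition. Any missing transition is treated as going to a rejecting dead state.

Remember how much of `yyxx` the current input suffix matches. State S0 means no match yet; S1 means the last symbol is `y`; S2 means the last 2 symbols are `yy`; S3 means the last 3 symbols are `yyx`; S4 means the last 4 symbols are `yyxx`. Only S4 accepts. On a mismatch, fall back to the longest proper suffix that is still a prefix of `yyxx`.
A 5-state machine:
        x   y  
>  S0   S0  S1 
   S1   S0  S2 
   S2   S3  S2 
   S3   S4  S1 
 * S4   S0  S1 
(> = start, * = accepting)

start=S0; accept=S4; S0-x->S0; S0-y->S1; S1-x->S0; S1-y->S2; S2-x->S3; S2-y->S2; S3-x->S4; S3-y->S1; S4-x->S0; S4-y->S1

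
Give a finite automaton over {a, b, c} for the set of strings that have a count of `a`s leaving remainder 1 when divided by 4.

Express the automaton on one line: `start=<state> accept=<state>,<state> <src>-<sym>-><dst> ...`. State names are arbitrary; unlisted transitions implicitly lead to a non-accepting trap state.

Keep the running count of `a`s modulo 4: each `a` advances along the cycle S0 → S1 → S2 → S3 → S0 while other symbols loop. Accept at S1.
        a   b   c  
>  S0   S1  S0  S0 
 * S1   S2  S1  S1 
   S2   S3  S2  S2 
   S3   S0  S3  S3 
(> = start, * = accepting)

start=S0 accept=S1 S0-a->S1 S0-b->S0 S0-c->S0 S1-a->S2 S1-b->S1 S1-c->S1 S2-a->S3 S2-b->S2 S2-c->S2 S3-a->S0 S3-b->S3 S3-c->S3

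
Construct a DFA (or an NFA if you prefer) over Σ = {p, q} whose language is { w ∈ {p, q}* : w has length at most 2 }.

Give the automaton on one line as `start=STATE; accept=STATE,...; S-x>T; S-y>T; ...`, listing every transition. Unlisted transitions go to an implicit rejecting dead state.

start=S0; accept=S0,S1,S2; S0-p>S1; S0-q>S1; S1-p>S2; S1-q>S2; S2-p>S3; S2-q>S3; S3-p>S3; S3-q>S3

We only need to distinguish lengths 0, 1, …, 2, and '>2'. Chain S0 → S1 → S2 → S3 on every symbol, with S3 looping. Accepting states: {S0, S1, S2}.
A 4-state machine:
        p   q  
>* S0   S1  S1 
 * S1   S2  S2 
 * S2   S3  S3 
   S3   S3  S3 
(> = start, * = accepting)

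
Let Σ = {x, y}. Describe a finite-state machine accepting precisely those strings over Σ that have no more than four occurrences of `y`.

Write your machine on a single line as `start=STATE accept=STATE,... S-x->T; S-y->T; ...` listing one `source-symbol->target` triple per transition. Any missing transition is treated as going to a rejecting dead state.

Count `y`s, saturating at 5: states q0 through q4 mean 0 through 4 `y`s seen; q5 means more than 4. Each `y` increments (capped at q5); other symbols loop. Accept from {q0, q1, q2, q3, q4}.
6 states suffice.
        x   y  
>* q0   q0  q1 
 * q1   q1  q2 
 * q2   q2  q3 
 * q3   q3  q4 
 * q4   q4  q5 
   q5   q5  q5 
(> = start, * = accepting)

start=q0; accept=q0,q1,q2,q3,q4; q0-x->q0; q0-y->q1; q1-x->q1; q1-y->q2; q2-x->q2; q2-y->q3; q3-x->q3; q3-y->q4; q4-x->q4; q4-y->q5; q5-x->q5; q5-y->q5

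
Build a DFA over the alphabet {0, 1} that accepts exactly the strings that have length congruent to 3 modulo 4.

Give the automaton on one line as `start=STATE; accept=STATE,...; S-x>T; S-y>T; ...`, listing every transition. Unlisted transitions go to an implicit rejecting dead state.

Only the length mod 4 matters, so use a 4-cycle: from any state, every input symbol moves to the next state, wrapping D back to A. Mark D accepting.
A 4-state machine:
       0  1 
>  A   B  B 
   B   C  C 
   C   D  D 
 * D   A  A 
(> = start, * = accepting)

start=A; accept=D; A-0>B; A-1>B; B-0>C; B-1>C; C-0>D; C-1>D; D-0>A; D-1>A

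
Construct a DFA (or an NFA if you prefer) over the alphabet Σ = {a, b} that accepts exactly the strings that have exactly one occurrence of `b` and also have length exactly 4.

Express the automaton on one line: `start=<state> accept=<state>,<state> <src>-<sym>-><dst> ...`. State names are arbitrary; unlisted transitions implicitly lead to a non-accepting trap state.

Run two small machines in parallel and take their product. One (3 states) tracks the count of `b`s, saturating at 2; the other (6 states) tracks the input length, saturating at 5. Each combined state is a pair, one component from each; accept when both components accept. Minimizing collapses redundant product states.
9 states suffice.
        a   b  
>  s0   s1  s2 
   s1   s3  s4 
   s2   s4  s5 
   s3   s6  s7 
   s4   s7  s5 
   s5   s5  s5 
   s6   s5  s8 
   s7   s8  s5 
 * s8   s5  s5 
(> = start, * = accepting)

start=s0 accept=s8 s0-a->s1 s0-b->s2 s1-a->s3 s1-b->s4 s2-a->s4 s2-b->s5 s3-a->s6 s3-b->s7 s4-a->s7 s4-b->s5 s5-a->s5 s5-b->s5 s6-a->s5 s6-b->s8 s7-a->s8 s7-b->s5 s8-a->s5 s8-b->s5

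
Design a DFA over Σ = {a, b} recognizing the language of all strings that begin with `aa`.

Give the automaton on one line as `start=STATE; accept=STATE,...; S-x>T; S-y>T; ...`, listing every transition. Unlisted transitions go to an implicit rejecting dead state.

start=q0; accept=q2; q0-a>q1; q0-b>q3; q1-a>q2; q1-b>q3; q2-a>q2; q2-b>q2; q3-a>q3; q3-b>q3

Check the first 2 symbols one by one: q0 through q1 record how many have matched `aa` so far; any wrong symbol goes to the dead state q3. After all 2 match we enter the accepting sink q2.
With 4 states:
        a   b  
>  q0   q1  q3 
   q1   q2  q3 
 * q2   q2  q2 
   q3   q3  q3 
(> = start, * = accepting)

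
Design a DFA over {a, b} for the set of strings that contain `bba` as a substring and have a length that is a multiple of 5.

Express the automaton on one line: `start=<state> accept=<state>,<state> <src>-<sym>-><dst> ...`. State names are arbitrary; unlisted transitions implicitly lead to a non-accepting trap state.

Run two small machines in parallel and take their product. The first has 4 states tracking whether and how much of `bba` has been seen; the second has 5 states tracking the input length modulo 5. A product state is a pair (one from each), accepting exactly when both do.
          a    b  
>  q0     q1   q2 
   q1     q3   q4 
   q2     q3   q5 
   q3     q6   q7 
   q4     q6   q8 
   q5     q9   q8 
   q6    q10  q11 
   q7    q10  q12 
   q8    q13  q12 
   q9    q13  q13 
   q10    q0  q14 
   q11    q0  q15 
   q12   q16  q15 
   q13   q16  q16 
   q14    q1  q17 
   q15   q18  q17 
 * q16   q18  q18 
   q17   q19   q5 
   q18   q19  q19 
   q19    q9   q9 
(> = start, * = accepting)

start=q0 accept=q16 q0-a->q1 q0-b->q2 q1-a->q3 q1-b->q4 q2-a->q3 q2-b->q5 q3-a->q6 q3-b->q7 q4-a->q6 q4-b->q8 q5-a->q9 q5-b->q8 q6-a->q10 q6-b->q11 q7-a->q10 q7-b->q12 q8-a->q13 q8-b->q12 q9-a->q13 q9-b->q13 q10-a->q0 q10-b->q14 q11-a->q0 q11-b->q15 q12-a->q16 q12-b->q15 q13-a->q16 q13-b->q16 q14-a->q1 q14-b->q17 q15-a->q18 q15-b->q17 q16-a->q18 q16-b->q18 q17-a->q19 q17-b->q5 q18-a->q19 q18-b->q19 q19-a->q9 q19-b->q9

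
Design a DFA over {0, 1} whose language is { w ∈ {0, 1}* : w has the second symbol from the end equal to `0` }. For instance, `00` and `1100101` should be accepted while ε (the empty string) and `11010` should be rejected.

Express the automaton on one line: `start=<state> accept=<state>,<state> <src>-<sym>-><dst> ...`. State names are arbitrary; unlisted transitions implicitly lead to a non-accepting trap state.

A DFA must remember the last 2 symbols (since which symbol is second-to-last isn't known until the input ends). Use one state per possible window of the last ≤2 symbols; accept from those whose window starts with `0`.
7 states suffice.
        0   1  
>  s0   s1  s2 
   s1   s3  s4 
   s2   s5  s6 
 * s3   s3  s4 
 * s4   s5  s6 
   s5   s3  s4 
   s6   s5  s6 
(> = start, * = accepting)

start=s0 accept=s3,s4 s0-0->s1 s0-1->s2 s1-0->s3 s1-1->s4 s2-0->s5 s2-1->s6 s3-0->s3 s3-1->s4 s4-0->s5 s4-1->s6 s5-0->s3 s5-1->s4 s6-0->s5 s6-1->s6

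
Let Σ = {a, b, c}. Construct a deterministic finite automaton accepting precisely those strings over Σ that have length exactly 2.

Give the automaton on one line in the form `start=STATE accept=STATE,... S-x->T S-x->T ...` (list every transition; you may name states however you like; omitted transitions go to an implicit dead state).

start=q0 accept=q2 q0-a->q1 q0-b->q1 q0-c->q1 q1-a->q2 q1-b->q2 q1-c->q2 q2-a->q3 q2-b->q3 q2-c->q3 q3-a->q3 q3-b->q3 q3-c->q3

Count input length up to 3: every symbol moves from q0 toward q3, which means 'more than 2' and absorbs. Accept from {q2}.
With 4 states:
        a   b   c  
>  q0   q1  q1  q1 
   q1   q2  q2  q2 
 * q2   q3  q3  q3 
   q3   q3  q3  q3 
(> = start, * = accepting)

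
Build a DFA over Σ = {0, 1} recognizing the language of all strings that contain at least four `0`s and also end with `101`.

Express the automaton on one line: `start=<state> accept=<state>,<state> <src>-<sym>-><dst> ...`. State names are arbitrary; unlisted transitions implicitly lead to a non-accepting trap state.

start=q0 accept=q6 q0-0->q1 q0-1->q0 q1-0->q2 q1-1->q1 q2-0->q3 q2-1->q2 q3-0->q3 q3-1->q4 q4-0->q5 q4-1->q4 q5-0->q3 q5-1->q6 q6-0->q5 q6-1->q4

Handle the two conditions separately and then intersect. One (6 states) tracks the count of `0`s, saturating at 5; the other (4 states) tracks how much of the suffix `101` has currently been matched. Each combined state is a pair, one component from each; accept when both components accept. Equivalent product states are then merged.
        0   1  
>  q0   q1  q0 
   q1   q2  q1 
   q2   q3  q2 
   q3   q3  q4 
   q4   q5  q4 
   q5   q3  q6 
 * q6   q5  q4 
(> = start, * = accepting)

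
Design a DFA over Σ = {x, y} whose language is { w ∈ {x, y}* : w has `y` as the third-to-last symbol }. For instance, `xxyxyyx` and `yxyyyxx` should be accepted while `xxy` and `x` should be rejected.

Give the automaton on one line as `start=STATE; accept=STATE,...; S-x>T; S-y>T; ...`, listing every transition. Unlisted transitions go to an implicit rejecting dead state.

A DFA must remember the last 3 symbols (since which symbol is third-to-last isn't known until the input ends). Use one state per possible window of the last ≤3 symbols; accept from those whose window starts with `y`.
With 15 states:
          x    y  
>  s0     s1   s2 
   s1     s3   s4 
   s2     s5   s6 
   s3     s7   s8 
   s4     s9  s10 
   s5    s11  s12 
   s6    s13  s14 
   s7     s7   s8 
   s8     s9  s10 
   s9    s11  s12 
   s10   s13  s14 
 * s11    s7   s8 
 * s12    s9  s10 
 * s13   s11  s12 
 * s14   s13  s14 
(> = start, * = accepting)

start=s0; accept=s11,s12,s13,s14; s0-x>s1; s0-y>s2; s1-x>s3; s1-y>s4; s2-x>s5; s2-y>s6; s3-x>s7; s3-y>s8; s4-x>s9; s4-y>s10; s5-x>s11; s5-y>s12; s6-x>s13; s6-y>s14; s7-x>s7; s7-y>s8; s8-x>s9; s8-y>s10; s9-x>s11; s9-y>s12; s10-x>s13; s10-y>s14; s11-x>s7; s11-y>s8; s12-x>s9; s12-y>s10; s13-x>s11; s13-y>s12; s14-x>s13; s14-y>s14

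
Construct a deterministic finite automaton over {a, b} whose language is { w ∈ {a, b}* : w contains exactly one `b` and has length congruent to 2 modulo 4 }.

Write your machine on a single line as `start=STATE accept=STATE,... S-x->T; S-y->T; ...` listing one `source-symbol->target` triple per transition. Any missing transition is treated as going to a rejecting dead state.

start=q0; accept=q4; q0-a->q1; q0-b->q2; q1-a->q3; q1-b->q4; q2-a->q4; q2-b->q5; q3-a->q6; q3-b->q7; q4-a->q7; q4-b->q5; q5-a->q5; q5-b->q5; q6-a->q0; q6-b->q8; q7-a->q8; q7-b->q5; q8-a->q2; q8-b->q5

Build one automaton per condition and run them in lockstep. One (3 states) tracks the count of `b`s, saturating at 2; the other (4 states) tracks the input length modulo 4. Each combined state is a pair, one component from each; accept when both components accept. After merging equivalent states the machine shrinks.
9 states suffice.
        a   b  
>  q0   q1  q2 
   q1   q3  q4 
   q2   q4  q5 
   q3   q6  q7 
 * q4   q7  q5 
   q5   q5  q5 
   q6   q0  q8 
   q7   q8  q5 
   q8   q2  q5 
(> = start, * = accepting)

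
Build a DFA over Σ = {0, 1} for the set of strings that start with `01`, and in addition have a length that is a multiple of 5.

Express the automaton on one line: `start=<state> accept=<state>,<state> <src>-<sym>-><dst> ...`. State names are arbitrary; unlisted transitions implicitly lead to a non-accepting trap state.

Run two small machines in parallel and take their product. One (4 states) tracks whether the input so far still matches the prefix `01`; the other (5 states) tracks the input length modulo 5. Each combined state is a pair, one component from each; accept when both components accept. Minimizing collapses redundant product states.
        0   1  
>  q0   q1  q2 
   q1   q2  q3 
   q2   q2  q2 
   q3   q4  q4 
   q4   q5  q5 
   q5   q6  q6 
 * q6   q7  q7 
   q7   q3  q3 
(> = start, * = accepting)

start=q0 accept=q6 q0-0->q1 q0-1->q2 q1-0->q2 q1-1->q3 q2-0->q2 q2-1->q2 q3-0->q4 q3-1->q4 q4-0->q5 q4-1->q5 q5-0->q6 q5-1->q6 q6-0->q7 q6-1->q7 q7-0->q3 q7-1->q3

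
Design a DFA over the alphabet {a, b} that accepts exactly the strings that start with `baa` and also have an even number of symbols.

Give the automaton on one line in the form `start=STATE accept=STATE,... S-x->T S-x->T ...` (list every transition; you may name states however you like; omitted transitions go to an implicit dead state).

Handle the two conditions separately and then intersect. One (5 states) tracks whether the input so far still matches the prefix `baa`; the other (2 states) tracks the input length modulo 2. Each combined state is a pair, one component from each; accept when both components accept. Minimizing collapses redundant product states.
With 6 states:
        a   b  
>  s0   s1  s2 
   s1   s1  s1 
   s2   s3  s1 
   s3   s4  s1 
   s4   s5  s5 
 * s5   s4  s4 
(> = start, * = accepting)

start=s0 accept=s5 s0-a->s1 s0-b->s2 s1-a->s1 s1-b->s1 s2-a->s3 s2-b->s1 s3-a->s4 s3-b->s1 s4-a->s5 s4-b->s5 s5-a->s4 s5-b->s4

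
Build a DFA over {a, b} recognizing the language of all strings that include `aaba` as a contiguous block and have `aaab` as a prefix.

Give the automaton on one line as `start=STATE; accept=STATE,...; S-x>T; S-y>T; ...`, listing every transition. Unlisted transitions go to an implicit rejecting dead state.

start=s0; accept=s6; s0-a>s1; s0-b>s2; s1-a>s3; s1-b>s2; s2-a>s2; s2-b>s2; s3-a>s4; s3-b>s2; s4-a>s2; s4-b>s5; s5-a>s6; s5-b>s7; s6-a>s6; s6-b>s6; s7-a>s8; s7-b>s7; s8-a>s9; s8-b>s7; s9-a>s9; s9-b>s5

Build one automaton per condition and run them in lockstep. The first has 5 states tracking whether and how much of `aaba` has been seen; the second has 6 states tracking whether the input so far still matches the prefix `aaab`. A product state is a pair (one from each), accepting exactly when both do. Equivalent product states are then merged.
With 10 states:
        a   b  
>  s0   s1  s2 
   s1   s3  s2 
   s2   s2  s2 
   s3   s4  s2 
   s4   s2  s5 
   s5   s6  s7 
 * s6   s6  s6 
   s7   s8  s7 
   s8   s9  s7 
   s9   s9  s5 
(> = start, * = accepting)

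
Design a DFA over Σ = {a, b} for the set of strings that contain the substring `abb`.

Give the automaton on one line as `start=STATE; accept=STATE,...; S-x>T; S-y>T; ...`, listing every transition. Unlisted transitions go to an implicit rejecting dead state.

Track how much of `abb` has been matched so far: state q0 is no progress, q3 is the absorbing accept state reached once `abb` has occurred. Intermediate states record partial matches; on a mismatch, fall back to the longest reusable overlap.
With 4 states:
        a   b  
>  q0   q1  q0 
   q1   q1  q2 
   q2   q1  q3 
 * q3   q3  q3 
(> = start, * = accepting)

start=q0; accept=q3; q0-a>q1; q0-b>q0; q1-a>q1; q1-b>q2; q2-a>q1; q2-b>q3; q3-a>q3; q3-b>q3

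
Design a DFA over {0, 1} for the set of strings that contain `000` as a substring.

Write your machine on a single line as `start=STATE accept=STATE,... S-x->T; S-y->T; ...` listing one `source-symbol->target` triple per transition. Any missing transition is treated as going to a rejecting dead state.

start=s0; accept=s3; s0-0->s1; s0-1->s0; s1-0->s2; s1-1->s0; s2-0->s3; s2-1->s0; s3-0->s3; s3-1->s3

States s0..s2 record the length of the longest prefix of `000` that matches the current input suffix. Reaching s3 means `000` has been seen, and we stay there forever. Accept from s3.
With 4 states:
        0   1  
>  s0   s1  s0 
   s1   s2  s0 
   s2   s3  s0 
 * s3   s3  s3 
(> = start, * = accepting)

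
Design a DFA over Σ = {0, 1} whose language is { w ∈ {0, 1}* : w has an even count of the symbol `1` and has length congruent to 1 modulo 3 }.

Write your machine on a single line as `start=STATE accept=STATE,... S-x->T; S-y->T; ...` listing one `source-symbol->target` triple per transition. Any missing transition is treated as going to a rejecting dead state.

start=q0; accept=q1; q0-0->q1; q0-1->q2; q1-0->q3; q1-1->q4; q2-0->q4; q2-1->q3; q3-0->q0; q3-1->q5; q4-0->q5; q4-1->q0; q5-0->q2; q5-1->q1

Handle the two conditions separately and then intersect. The first has 2 states tracking the count of `1`s modulo 2; the second has 3 states tracking the input length modulo 3. A product state is a pair (one from each), accepting exactly when both do.
6 states suffice.
        0   1  
>  q0   q1  q2 
 * q1   q3  q4 
   q2   q4  q3 
   q3   q0  q5 
   q4   q5  q0 
   q5   q2  q1 
(> = start, * = accepting)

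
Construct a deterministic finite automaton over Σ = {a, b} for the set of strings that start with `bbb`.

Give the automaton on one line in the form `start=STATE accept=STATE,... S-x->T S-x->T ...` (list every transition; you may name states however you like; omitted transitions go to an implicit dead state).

start=s0 accept=s3 s0-a->s4 s0-b->s1 s1-a->s4 s1-b->s2 s2-a->s4 s2-b->s3 s3-a->s3 s3-b->s3 s4-a->s4 s4-b->s4

Check the first 3 symbols one by one: s0 through s2 record how many have matched `bbb` so far; any wrong symbol goes to the dead state s4. After all 3 match we enter the accepting sink s3.
A 5-state machine:
        a   b  
>  s0   s4  s1 
   s1   s4  s2 
   s2   s4  s3 
 * s3   s3  s3 
   s4   s4  s4 
(> = start, * = accepting)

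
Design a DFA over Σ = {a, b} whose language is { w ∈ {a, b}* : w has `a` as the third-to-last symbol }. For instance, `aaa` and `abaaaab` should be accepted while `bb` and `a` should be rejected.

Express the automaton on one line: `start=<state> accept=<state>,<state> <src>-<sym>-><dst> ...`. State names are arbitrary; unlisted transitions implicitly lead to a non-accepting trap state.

start=q0 accept=q7,q8,q9,q10 q0-a->q1 q0-b->q2 q1-a->q3 q1-b->q4 q2-a->q5 q2-b->q6 q3-a->q7 q3-b->q8 q4-a->q9 q4-b->q10 q5-a->q11 q5-b->q12 q6-a->q13 q6-b->q14 q7-a->q7 q7-b->q8 q8-a->q9 q8-b->q10 q9-a->q11 q9-b->q12 q10-a->q13 q10-b->q14 q11-a->q7 q11-b->q8 q12-a->q9 q12-b->q10 q13-a->q11 q13-b->q12 q14-a->q13 q14-b->q14

A DFA must remember the last 3 symbols (since which symbol is third-to-last isn't known until the input ends). Use one state per possible window of the last ≤3 symbols; accept from those whose window starts with `a`.
With 15 states:
          a    b  
>  q0     q1   q2 
   q1     q3   q4 
   q2     q5   q6 
   q3     q7   q8 
   q4     q9  q10 
   q5    q11  q12 
   q6    q13  q14 
 * q7     q7   q8 
 * q8     q9  q10 
 * q9    q11  q12 
 * q10   q13  q14 
   q11    q7   q8 
   q12    q9  q10 
   q13   q11  q12 
   q14   q13  q14 
(> = start, * = accepting)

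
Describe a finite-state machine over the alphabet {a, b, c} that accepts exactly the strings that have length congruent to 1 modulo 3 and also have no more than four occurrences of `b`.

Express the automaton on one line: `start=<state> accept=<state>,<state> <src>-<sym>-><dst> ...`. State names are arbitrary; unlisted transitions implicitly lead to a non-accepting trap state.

Run two small machines in parallel and take their product. One (3 states) tracks the input length modulo 3; the other (6 states) tracks the count of `b`s, saturating at 5. Each combined state is a pair, one component from each; accept when both components accept. After merging equivalent states the machine shrinks.
          a    b    c  
>  q0     q1   q2   q1 
 * q1     q3   q4   q3 
 * q2     q4   q5   q4 
   q3     q0   q6   q0 
   q4     q6   q7   q6 
   q5     q7   q8   q7 
   q6     q2   q9   q2 
   q7     q9  q10   q9 
   q8    q10  q11  q10 
 * q9     q5  q12   q5 
 * q10   q12  q13  q12 
 * q11   q13  q14  q13 
   q12    q8  q15   q8 
   q13   q15  q14  q15 
   q14   q14  q14  q14 
   q15   q11  q14  q11 
(> = start, * = accepting)

start=q0 accept=q1,q2,q9,q10,q11 q0-a->q1 q0-b->q2 q0-c->q1 q1-a->q3 q1-b->q4 q1-c->q3 q2-a->q4 q2-b->q5 q2-c->q4 q3-a->q0 q3-b->q6 q3-c->q0 q4-a->q6 q4-b->q7 q4-c->q6 q5-a->q7 q5-b->q8 q5-c->q7 q6-a->q2 q6-b->q9 q6-c->q2 q7-a->q9 q7-b->q10 q7-c->q9 q8-a->q10 q8-b->q11 q8-c->q10 q9-a->q5 q9-b->q12 q9-c->q5 q10-a->q12 q10-b->q13 q10-c->q12 q11-a->q13 q11-b->q14 q11-c->q13 q12-a->q8 q12-b->q15 q12-c->q8 q13-a->q15 q13-b->q14 q13-c->q15 q14-a->q14 q14-b->q14 q14-c->q14 q15-a->q11 q15-b->q14 q15-c->q11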